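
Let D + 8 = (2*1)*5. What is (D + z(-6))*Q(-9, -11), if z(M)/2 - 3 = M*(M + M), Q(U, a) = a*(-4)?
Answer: 6688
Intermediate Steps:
Q(U, a) = -4*a
D = 2 (D = -8 + (2*1)*5 = -8 + 2*5 = -8 + 10 = 2)
z(M) = 6 + 4*M**2 (z(M) = 6 + 2*(M*(M + M)) = 6 + 2*(M*(2*M)) = 6 + 2*(2*M**2) = 6 + 4*M**2)
(D + z(-6))*Q(-9, -11) = (2 + (6 + 4*(-6)**2))*(-4*(-11)) = (2 + (6 + 4*36))*44 = (2 + (6 + 144))*44 = (2 + 150)*44 = 152*44 = 6688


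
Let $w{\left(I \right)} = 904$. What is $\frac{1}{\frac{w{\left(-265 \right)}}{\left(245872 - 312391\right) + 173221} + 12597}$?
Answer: $\frac{53351}{672062999} \approx 7.9384 \cdot 10^{-5}$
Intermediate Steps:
$\frac{1}{\frac{w{\left(-265 \right)}}{\left(245872 - 312391\right) + 173221} + 12597} = \frac{1}{\frac{904}{\left(245872 - 312391\right) + 173221} + 12597} = \frac{1}{\frac{904}{-66519 + 173221} + 12597} = \frac{1}{\frac{904}{106702} + 12597} = \frac{1}{904 \cdot \frac{1}{106702} + 12597} = \frac{1}{\frac{452}{53351} + 12597} = \frac{1}{\frac{672062999}{53351}} = \frac{53351}{672062999}$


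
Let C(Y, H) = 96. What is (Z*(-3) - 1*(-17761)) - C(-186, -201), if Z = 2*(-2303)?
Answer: 31483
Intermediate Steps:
Z = -4606
(Z*(-3) - 1*(-17761)) - C(-186, -201) = (-4606*(-3) - 1*(-17761)) - 1*96 = (13818 + 17761) - 96 = 31579 - 96 = 31483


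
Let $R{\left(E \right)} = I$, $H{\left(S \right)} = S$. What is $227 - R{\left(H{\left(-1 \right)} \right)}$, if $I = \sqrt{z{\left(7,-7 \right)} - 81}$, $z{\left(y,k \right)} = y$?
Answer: $227 - i \sqrt{74} \approx 227.0 - 8.6023 i$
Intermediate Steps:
$I = i \sqrt{74}$ ($I = \sqrt{7 - 81} = \sqrt{-74} = i \sqrt{74} \approx 8.6023 i$)
$R{\left(E \right)} = i \sqrt{74}$
$227 - R{\left(H{\left(-1 \right)} \right)} = 227 - i \sqrt{74}$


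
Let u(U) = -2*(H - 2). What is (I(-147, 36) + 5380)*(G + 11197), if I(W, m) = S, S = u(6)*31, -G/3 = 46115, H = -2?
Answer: -715588944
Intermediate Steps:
u(U) = 8 (u(U) = -2*(-2 - 2) = -2*(-4) = 8)
G = -138345 (G = -3*46115 = -138345)
S = 248 (S = 8*31 = 248)
I(W, m) = 248
(I(-147, 36) + 5380)*(G + 11197) = (248 + 5380)*(-138345 + 11197) = 5628*(-127148) = -715588944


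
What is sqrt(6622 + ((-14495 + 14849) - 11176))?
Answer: 10*I*sqrt(42) ≈ 64.807*I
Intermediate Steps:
sqrt(6622 + ((-14495 + 14849) - 11176)) = sqrt(6622 + (354 - 11176)) = sqrt(6622 - 10822) = sqrt(-4200) = 10*I*sqrt(42)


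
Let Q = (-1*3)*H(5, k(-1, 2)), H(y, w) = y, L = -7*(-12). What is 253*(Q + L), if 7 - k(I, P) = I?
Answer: 17457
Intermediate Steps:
L = 84
k(I, P) = 7 - I
Q = -15 (Q = -1*3*5 = -3*5 = -15)
253*(Q + L) = 253*(-15 + 84) = 253*69 = 17457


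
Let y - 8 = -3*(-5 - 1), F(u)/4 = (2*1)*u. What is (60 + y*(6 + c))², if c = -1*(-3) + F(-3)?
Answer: 108900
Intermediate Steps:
F(u) = 8*u (F(u) = 4*((2*1)*u) = 4*(2*u) = 8*u)
y = 26 (y = 8 - 3*(-5 - 1) = 8 - 3*(-6) = 8 + 18 = 26)
c = -21 (c = -1*(-3) + 8*(-3) = 3 - 24 = -21)
(60 + y*(6 + c))² = (60 + 26*(6 - 21))² = (60 + 26*(-15))² = (60 - 390)² = (-330)² = 108900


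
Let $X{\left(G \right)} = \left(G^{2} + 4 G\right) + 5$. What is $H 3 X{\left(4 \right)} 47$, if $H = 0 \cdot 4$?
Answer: $0$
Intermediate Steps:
$H = 0$
$X{\left(G \right)} = 5 + G^{2} + 4 G$
$H 3 X{\left(4 \right)} 47 = 0 \cdot 3 \left(5 + 4^{2} + 4 \cdot 4\right) 47 = 0 \left(5 + 16 + 16\right) 47 = 0 \cdot 37 \cdot 47 = 0 \cdot 47 = 0$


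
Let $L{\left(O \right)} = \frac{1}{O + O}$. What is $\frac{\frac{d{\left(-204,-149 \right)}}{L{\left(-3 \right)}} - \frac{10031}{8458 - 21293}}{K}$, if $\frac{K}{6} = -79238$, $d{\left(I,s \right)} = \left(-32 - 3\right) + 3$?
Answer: $- \frac{2474351}{6102118380} \approx -0.00040549$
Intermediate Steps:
$d{\left(I,s \right)} = -32$ ($d{\left(I,s \right)} = -35 + 3 = -32$)
$L{\left(O \right)} = \frac{1}{2 O}$
$K = -475428$ ($K = 6 \left(-79238\right) = -475428$)
$\frac{\frac{d{\left(-204,-149 \right)}}{L{\left(-3 \right)}} - \frac{10031}{8458 - 21293}}{K} = \frac{- \frac{32}{\frac{1}{2} \frac{1}{-3}} - \frac{10031}{8458 - 21293}}{-475428} = \left(- \frac{32}{\frac{1}{2} \left(- \frac{1}{3}\right)} - \frac{10031}{-12835}\right) \left(- \frac{1}{475428}\right) = \left(- \frac{32}{- \frac{1}{6}} - - \frac{10031}{12835}\right) \left(- \frac{1}{475428}\right) = \left(\left(-32\right) \left(-6\right) + \frac{10031}{12835}\right) \left(- \frac{1}{475428}\right) = \left(192 + \frac{10031}{12835}\right) \left(- \frac{1}{475428}\right) = \frac{2474351}{12835} \left(- \frac{1}{475428}\right) = - \frac{2474351}{6102118380}$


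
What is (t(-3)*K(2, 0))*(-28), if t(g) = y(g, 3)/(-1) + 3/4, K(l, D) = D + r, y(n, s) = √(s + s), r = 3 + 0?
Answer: -63 + 84*√6 ≈ 142.76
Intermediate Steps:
r = 3
y(n, s) = √2*√s (y(n, s) = √(2*s) = √2*√s)
K(l, D) = 3 + D (K(l, D) = D + 3 = 3 + D)
t(g) = ¾ - √6 (t(g) = (√2*√3)/(-1) + 3/4 = √6*(-1) + 3*(¼) = -√6 + ¾ = ¾ - √6)
(t(-3)*K(2, 0))*(-28) = ((¾ - √6)*(3 + 0))*(-28) = ((¾ - √6)*3)*(-28) = (9/4 - 3*√6)*(-28) = -63 + 84*√6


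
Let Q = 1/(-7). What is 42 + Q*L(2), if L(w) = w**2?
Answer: 290/7 ≈ 41.429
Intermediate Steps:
Q = -1/7 ≈ -0.14286
42 + Q*L(2) = 42 - 1/7*2**2 = 42 - 1/7*4 = 42 - 4/7 = 290/7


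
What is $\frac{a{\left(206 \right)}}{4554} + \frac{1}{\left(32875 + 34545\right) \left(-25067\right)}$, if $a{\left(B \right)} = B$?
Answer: $\frac{174071763143}{3848169027780} \approx 0.045235$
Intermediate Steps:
$\frac{a{\left(206 \right)}}{4554} + \frac{1}{\left(32875 + 34545\right) \left(-25067\right)} = \frac{206}{4554} + \frac{1}{\left(32875 + 34545\right) \left(-25067\right)} = 206 \cdot \frac{1}{4554} + \frac{1}{67420} \left(- \frac{1}{25067}\right) = \frac{103}{2277} + \frac{1}{67420} \left(- \frac{1}{25067}\right) = \frac{103}{2277} - \frac{1}{1690017140} = \frac{174071763143}{3848169027780}$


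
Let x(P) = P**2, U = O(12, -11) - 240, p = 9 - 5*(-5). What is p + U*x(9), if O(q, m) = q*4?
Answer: -15518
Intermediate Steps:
p = 34 (p = 9 + 25 = 34)
O(q, m) = 4*q
U = -192 (U = 4*12 - 240 = 48 - 240 = -192)
p + U*x(9) = 34 - 192*9**2 = 34 - 192*81 = 34 - 15552 = -15518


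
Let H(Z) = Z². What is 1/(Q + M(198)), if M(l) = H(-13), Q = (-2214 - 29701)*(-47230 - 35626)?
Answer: 1/2644349409 ≈ 3.7817e-10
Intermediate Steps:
Q = 2644349240 (Q = -31915*(-82856) = 2644349240)
M(l) = 169 (M(l) = (-13)² = 169)
1/(Q + M(198)) = 1/(2644349240 + 169) = 1/2644349409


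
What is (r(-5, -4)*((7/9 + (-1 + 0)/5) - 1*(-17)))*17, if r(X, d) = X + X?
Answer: -26894/9 ≈ -2988.2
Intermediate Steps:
r(X, d) = 2*X
(r(-5, -4)*((7/9 + (-1 + 0)/5) - 1*(-17)))*17 = ((2*(-5))*((7/9 + (-1 + 0)/5) - 1*(-17)))*17 = -10*((7*(⅑) - 1*⅕) + 17)*17 = -10*((7/9 - ⅕) + 17)*17 = -10*(26/45 + 17)*17 = -10*791/45*17 = -1582/9*17 = -26894/9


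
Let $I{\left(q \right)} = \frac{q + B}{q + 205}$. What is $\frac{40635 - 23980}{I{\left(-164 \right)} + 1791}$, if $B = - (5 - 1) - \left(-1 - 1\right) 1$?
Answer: $\frac{136571}{14653} \approx 9.3203$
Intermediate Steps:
$B = -2$ ($B = \left(-1\right) 4 - \left(-2\right) 1 = -4 - -2 = -4 + 2 = -2$)
$I{\left(q \right)} = \frac{-2 + q}{205 + q}$ ($I{\left(q \right)} = \frac{q - 2}{q + 205} = \frac{-2 + q}{205 + q}$)
$\frac{40635 - 23980}{I{\left(-164 \right)} + 1791} = \frac{40635 - 23980}{\frac{-2 - 164}{205 - 164} + 1791} = \frac{16655}{\frac{1}{41} \left(-166\right) + 1791} = \frac{16655}{- \frac{166}{41} + 1791} = \frac{16655}{\frac{73265}{41}} = 16655 \cdot \frac{41}{73265} = \frac{136571}{14653}$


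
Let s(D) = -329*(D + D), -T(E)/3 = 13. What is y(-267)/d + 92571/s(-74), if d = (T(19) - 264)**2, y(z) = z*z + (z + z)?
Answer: 3981351133/1490121276 ≈ 2.6718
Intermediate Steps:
T(E) = -39 (T(E) = -3*13 = -39)
y(z) = z**2 + 2*z
s(D) = -658*D
d = 91809 (d = (-39 - 264)**2 = (-303)**2 = 91809)
y(-267)/d + 92571/s(-74) = -267*(2 - 267)/91809 + 92571/((-658*(-74))) = -267*(-265)*(1/91809) + 92571/48692 = 70755*(1/91809) + 92571*(1/48692) = 23585/30603 + 92571/48692 = 3981351133/1490121276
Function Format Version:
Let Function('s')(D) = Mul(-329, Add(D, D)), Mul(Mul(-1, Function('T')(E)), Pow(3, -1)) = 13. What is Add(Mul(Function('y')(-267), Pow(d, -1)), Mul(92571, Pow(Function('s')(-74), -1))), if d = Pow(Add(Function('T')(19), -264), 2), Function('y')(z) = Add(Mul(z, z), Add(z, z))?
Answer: Rational(3981351133, 1490121276) ≈ 2.6718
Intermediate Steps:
Function('T')(E) = -39 (Function('T')(E) = Mul(-3, 13) = -39)
Function('y')(z) = Add(Pow(z, 2), Mul(2, z))
Function('s')(D) = Mul(-658, D) (Function('s')(D) = Mul(-329, Mul(2, D)) = Mul(-658, D))
d = 91809 (d = Pow(Add(-39, -264), 2) = Pow(-303, 2) = 91809)
Add(Mul(Function('y')(-267), Pow(d, -1)), Mul(92571, Pow(Function('s')(-74), -1))) = Add(Mul(Mul(-267, Add(2, -267)), Pow(91809, -1)), Mul(92571, Pow(Mul(-658, -74), -1))) = Add(Mul(Mul(-267, -265), Rational(1, 91809)), Mul(92571, Pow(48692, -1))) = Add(Mul(70755, Rational(1, 91809)), Mul(92571, Rational(1, 48692))) = Add(Rational(23585, 30603), Rational(92571, 48692)) = Rational(3981351133, 1490121276)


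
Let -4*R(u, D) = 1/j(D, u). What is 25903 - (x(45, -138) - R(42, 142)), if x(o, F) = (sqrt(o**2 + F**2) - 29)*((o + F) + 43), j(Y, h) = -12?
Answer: 1173745/48 + 150*sqrt(2341) ≈ 31711.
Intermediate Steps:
x(o, F) = (-29 + sqrt(F**2 + o**2))*(43 + F + o) (x(o, F) = (sqrt(F**2 + o**2) - 29)*((F + o) + 43) = (-29 + sqrt(F**2 + o**2))*(43 + F + o))
R(u, D) = 1/48 (R(u, D) = -1/4/(-12) = -1/4*(-1/12) = 1/48)
25903 - (x(45, -138) - R(42, 142)) = 25903 - ((-1247 - 29*(-138) - 29*45 + 43*sqrt((-138)**2 + 45**2) - 138*sqrt((-138)**2 + 45**2) + 45*sqrt((-138)**2 + 45**2)) - 1*1/48) = 25903 - ((-1247 + 4002 - 1305 + 43*sqrt(19044 + 2025) - 138*sqrt(19044 + 2025) + 45*sqrt(19044 + 2025)) - 1/48) = 25903 - ((-1247 + 4002 - 1305 + 43*sqrt(21069) - 414*sqrt(2341) + 45*sqrt(21069)) - 1/48) = 25903 - ((-1247 + 4002 - 1305 + 43*(3*sqrt(2341)) - 414*sqrt(2341) + 45*(3*sqrt(2341))) - 1/48) = 25903 - ((-1247 + 4002 - 1305 + 129*sqrt(2341) - 414*sqrt(2341) + 135*sqrt(2341)) - 1/48) = 25903 - ((1450 - 150*sqrt(2341)) - 1/48) = 25903 - (69599/48 - 150*sqrt(2341)) = 25903 + (-69599/48 + 150*sqrt(2341)) = 1173745/48 + 150*sqrt(2341)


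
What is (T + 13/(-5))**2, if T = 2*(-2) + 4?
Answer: 169/25 ≈ 6.7600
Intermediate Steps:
T = 0 (T = -4 + 4 = 0)
(T + 13/(-5))**2 = (0 + 13/(-5))**2 = (0 + 13*(-1/5))**2 = (0 - 13/5)**2 = (-13/5)**2 = 169/25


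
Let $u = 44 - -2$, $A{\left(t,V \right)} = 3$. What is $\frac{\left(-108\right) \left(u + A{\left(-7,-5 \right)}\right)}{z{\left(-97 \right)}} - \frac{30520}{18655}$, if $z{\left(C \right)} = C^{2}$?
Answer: $- \frac{11025284}{5014997} \approx -2.1985$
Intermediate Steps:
$u = 46$ ($u = 44 + 2 = 46$)
$\frac{\left(-108\right) \left(u + A{\left(-7,-5 \right)}\right)}{z{\left(-97 \right)}} - \frac{30520}{18655} = \frac{\left(-108\right) \left(46 + 3\right)}{\left(-97\right)^{2}} - \frac{30520}{18655} = \frac{\left(-108\right) 49}{9409} - \frac{872}{533} = \left(-5292\right) \frac{1}{9409} - \frac{872}{533} = - \frac{5292}{9409} - \frac{872}{533} = - \frac{11025284}{5014997}$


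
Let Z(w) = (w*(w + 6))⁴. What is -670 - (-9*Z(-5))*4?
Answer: 21830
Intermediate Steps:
Z(w) = w⁴*(6 + w)⁴ (Z(w) = (w*(6 + w))⁴ = w⁴*(6 + w)⁴)
-670 - (-9*Z(-5))*4 = -670 - (-9*(-5)⁴*(6 - 5)⁴)*4 = -670 - (-5625*1⁴)*4 = -670 - (-5625)*4 = -670 - 1*(-22500) = -670 + 22500 = 21830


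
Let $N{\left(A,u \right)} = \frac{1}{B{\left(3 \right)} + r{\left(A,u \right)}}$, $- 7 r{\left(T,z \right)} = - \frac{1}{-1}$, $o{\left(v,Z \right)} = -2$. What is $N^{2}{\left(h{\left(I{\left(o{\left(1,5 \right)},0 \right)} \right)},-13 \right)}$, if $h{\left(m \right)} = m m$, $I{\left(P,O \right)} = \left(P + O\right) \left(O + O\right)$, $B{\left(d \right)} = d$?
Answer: $\frac{49}{400} \approx 0.1225$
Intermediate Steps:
$I{\left(P,O \right)} = 2 O \left(O + P\right)$ ($I{\left(P,O \right)} = \left(O + P\right) 2 O = 2 O \left(O + P\right)$)
$h{\left(m \right)} = m^{2}$
$r{\left(T,z \right)} = - \frac{1}{7}$ ($r{\left(T,z \right)} = - \frac{\left(-1\right) \frac{1}{-1}}{7} = - \frac{\left(-1\right) \left(-1\right)}{7} = \left(- \frac{1}{7}\right) 1 = - \frac{1}{7}$)
$N{\left(A,u \right)} = \frac{7}{20}$ ($N{\left(A,u \right)} = \frac{1}{3 - \frac{1}{7}} = \frac{1}{\frac{20}{7}} = \frac{7}{20}$)
$N^{2}{\left(h{\left(I{\left(o{\left(1,5 \right)},0 \right)} \right)},-13 \right)} = \left(\frac{7}{20}\right)^{2} = \frac{49}{400}$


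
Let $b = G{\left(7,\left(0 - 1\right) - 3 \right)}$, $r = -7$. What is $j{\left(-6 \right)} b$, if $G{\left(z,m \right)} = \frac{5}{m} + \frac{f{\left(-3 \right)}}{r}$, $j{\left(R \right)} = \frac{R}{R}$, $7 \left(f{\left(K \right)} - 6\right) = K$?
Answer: $- \frac{401}{196} \approx -2.0459$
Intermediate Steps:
$f{\left(K \right)} = 6 + \frac{K}{7}$
$j{\left(R \right)} = 1$
$G{\left(z,m \right)} = - \frac{39}{49} + \frac{5}{m}$ ($G{\left(z,m \right)} = \frac{5}{m} + \frac{6 + \frac{1}{7} \left(-3\right)}{-7} = \frac{5}{m} + \left(6 - \frac{3}{7}\right) \left(- \frac{1}{7}\right) = \frac{5}{m} + \frac{39}{7} \left(- \frac{1}{7}\right) = \frac{5}{m} - \frac{39}{49} = - \frac{39}{49} + \frac{5}{m}$)
$b = - \frac{401}{196}$ ($b = - \frac{39}{49} + \frac{5}{\left(0 - 1\right) - 3} = - \frac{39}{49} + \frac{5}{-1 - 3} = - \frac{39}{49} + \frac{5}{-4} = - \frac{39}{49} + 5 \left(- \frac{1}{4}\right) = - \frac{39}{49} - \frac{5}{4} = - \frac{401}{196} \approx -2.0459$)
$j{\left(-6 \right)} b = 1 \left(- \frac{401}{196}\right) = - \frac{401}{196}$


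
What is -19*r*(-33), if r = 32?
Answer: 20064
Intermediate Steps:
-19*r*(-33) = -19*32*(-33) = -608*(-33) = 20064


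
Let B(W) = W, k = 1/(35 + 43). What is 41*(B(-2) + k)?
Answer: -6355/78 ≈ -81.474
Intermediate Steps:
k = 1/78 ≈ 0.012821
41*(B(-2) + k) = 41*(-2 + 1/78) = 41*(-155/78) = -6355/78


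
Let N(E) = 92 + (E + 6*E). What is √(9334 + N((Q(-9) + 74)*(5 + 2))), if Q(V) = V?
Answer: √12611 ≈ 112.30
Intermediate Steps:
N(E) = 92 + 7*E
√(9334 + N((Q(-9) + 74)*(5 + 2))) = √(9334 + (92 + 7*((-9 + 74)*(5 + 2)))) = √(9334 + (92 + 7*(65*7))) = √(9334 + (92 + 7*455)) = √(9334 + (92 + 3185)) = √(9334 + 3277) = √12611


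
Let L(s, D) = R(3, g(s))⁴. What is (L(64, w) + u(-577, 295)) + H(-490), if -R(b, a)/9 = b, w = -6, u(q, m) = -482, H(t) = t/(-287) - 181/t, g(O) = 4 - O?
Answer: 10667008031/20090 ≈ 5.3096e+5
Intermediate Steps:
H(t) = -181/t - t/287 (H(t) = t*(-1/287) - 181/t = -t/287 - 181/t = -181/t - t/287)
R(b, a) = -9*b
L(s, D) = 531441 (L(s, D) = (-9*3)⁴ = (-27)⁴ = 531441)
(L(64, w) + u(-577, 295)) + H(-490) = (531441 - 482) + (-181/(-490) - 1/287*(-490)) = 530959 + (-181*(-1/490) + 70/41) = 530959 + (181/490 + 70/41) = 530959 + 41721/20090 = 10667008031/20090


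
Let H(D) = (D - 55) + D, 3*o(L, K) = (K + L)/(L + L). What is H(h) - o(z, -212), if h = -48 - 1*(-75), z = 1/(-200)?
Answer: -42407/6 ≈ -7067.8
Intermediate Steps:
z = -1/200 ≈ -0.0050000
o(L, K) = (K + L)/(6*L) (o(L, K) = ((K + L)/(L + L))/3 = ((K + L)/((2*L)))/3 = ((K + L)*(1/(2*L)))/3 = ((K + L)/(2*L))/3 = (K + L)/(6*L))
h = 27 (h = -48 + 75 = 27)
H(D) = -55 + 2*D (H(D) = (-55 + D) + D = -55 + 2*D)
H(h) - o(z, -212) = (-55 + 2*27) - (-212 - 1/200)/(6*(-1/200)) = (-55 + 54) - (-200)*(-42401)/(6*200) = -1 - 1*42401/6 = -1 - 42401/6 = -42407/6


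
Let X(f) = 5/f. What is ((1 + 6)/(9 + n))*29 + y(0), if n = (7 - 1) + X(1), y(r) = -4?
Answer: 123/20 ≈ 6.1500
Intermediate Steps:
n = 11 (n = (7 - 1) + 5/1 = 6 + 5*1 = 6 + 5 = 11)
((1 + 6)/(9 + n))*29 + y(0) = ((1 + 6)/(9 + 11))*29 - 4 = (7/20)*29 - 4 = 203/20 - 4 = 123/20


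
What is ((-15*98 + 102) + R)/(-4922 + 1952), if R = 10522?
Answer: -4577/1485 ≈ -3.0822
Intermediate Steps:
((-15*98 + 102) + R)/(-4922 + 1952) = ((-15*98 + 102) + 10522)/(-4922 + 1952) = ((-1470 + 102) + 10522)/(-2970) = (-1368 + 10522)*(-1/2970) = 9154*(-1/2970) = -4577/1485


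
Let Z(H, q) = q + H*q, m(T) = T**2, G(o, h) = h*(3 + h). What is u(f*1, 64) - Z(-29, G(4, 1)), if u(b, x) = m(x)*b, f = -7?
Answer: -28560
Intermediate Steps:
u(b, x) = b*x**2 (u(b, x) = x**2*b = b*x**2)
u(f*1, 64) - Z(-29, G(4, 1)) = -7*1*64**2 - 1*(3 + 1)*(1 - 29) = -7*4096 - 1*4*(-28) = -28672 - 4*(-28) = -28672 - 1*(-112) = -28672 + 112 = -28560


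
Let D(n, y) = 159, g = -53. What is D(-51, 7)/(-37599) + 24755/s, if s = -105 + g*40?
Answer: -62074468/5577185 ≈ -11.130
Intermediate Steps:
s = -2225 (s = -105 - 53*40 = -105 - 2120 = -2225)
D(-51, 7)/(-37599) + 24755/s = 159/(-37599) + 24755/(-2225) = 159*(-1/37599) + 24755*(-1/2225) = -53/12533 - 4951/445 = -62074468/5577185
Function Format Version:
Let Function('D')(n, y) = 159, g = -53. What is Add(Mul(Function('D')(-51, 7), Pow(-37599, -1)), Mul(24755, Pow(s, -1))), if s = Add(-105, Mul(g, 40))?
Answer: Rational(-62074468, 5577185) ≈ -11.130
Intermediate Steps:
s = -2225 (s = Add(-105, Mul(-53, 40)) = Add(-105, -2120) = -2225)
Add(Mul(Function('D')(-51, 7), Pow(-37599, -1)), Mul(24755, Pow(s, -1))) = Add(Mul(159, Pow(-37599, -1)), Mul(24755, Pow(-2225, -1))) = Add(Mul(159, Rational(-1, 37599)), Mul(24755, Rational(-1, 2225))) = Add(Rational(-53, 12533), Rational(-4951, 445)) = Rational(-62074468, 5577185)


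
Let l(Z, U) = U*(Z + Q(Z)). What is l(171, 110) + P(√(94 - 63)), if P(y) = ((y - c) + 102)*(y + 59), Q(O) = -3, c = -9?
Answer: 25060 + 170*√31 ≈ 26007.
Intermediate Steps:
l(Z, U) = U*(-3 + Z) (l(Z, U) = U*(Z - 3) = U*(-3 + Z))
P(y) = (59 + y)*(111 + y) (P(y) = ((y - 1*(-9)) + 102)*(y + 59) = ((y + 9) + 102)*(59 + y) = ((9 + y) + 102)*(59 + y) = (111 + y)*(59 + y) = (59 + y)*(111 + y))
l(171, 110) + P(√(94 - 63)) = 110*(-3 + 171) + (6549 + (√(94 - 63))² + 170*√(94 - 63)) = 110*168 + (6549 + (√31)² + 170*√31) = 18480 + (6549 + 31 + 170*√31) = 18480 + (6580 + 170*√31) = 25060 + 170*√31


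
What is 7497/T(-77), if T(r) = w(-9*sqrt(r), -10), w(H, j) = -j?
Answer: 7497/10 ≈ 749.70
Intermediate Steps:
T(r) = 10 (T(r) = -1*(-10) = 10)
7497/T(-77) = 7497/10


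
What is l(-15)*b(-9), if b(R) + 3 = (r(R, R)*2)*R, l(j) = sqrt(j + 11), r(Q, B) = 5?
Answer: -186*I ≈ -186.0*I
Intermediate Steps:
l(j) = sqrt(11 + j)
b(R) = -3 + 10*R (b(R) = -3 + (5*2)*R = -3 + 10*R)
l(-15)*b(-9) = sqrt(11 - 15)*(-3 + 10*(-9)) = sqrt(-4)*(-3 - 90) = (2*I)*(-93) = -186*I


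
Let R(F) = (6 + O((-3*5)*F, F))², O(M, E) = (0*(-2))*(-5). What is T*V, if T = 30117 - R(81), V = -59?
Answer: -1774779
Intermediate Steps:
O(M, E) = 0 (O(M, E) = 0*(-5) = 0)
R(F) = 36 (R(F) = (6 + 0)² = 6² = 36)
T = 30081 (T = 30117 - 1*36 = 30117 - 36 = 30081)
T*V = 30081*(-59) = -1774779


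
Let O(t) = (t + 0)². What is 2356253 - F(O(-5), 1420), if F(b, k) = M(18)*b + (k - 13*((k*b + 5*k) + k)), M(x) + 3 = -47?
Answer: 2928343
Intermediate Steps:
M(x) = -50 (M(x) = -3 - 47 = -50)
O(t) = t²
F(b, k) = -77*k - 50*b - 13*b*k (F(b, k) = -50*b + (k - 13*((k*b + 5*k) + k)) = -50*b + (k - 13*((b*k + 5*k) + k)) = -50*b + (k - 13*((5*k + b*k) + k)) = -50*b + (k - 13*(6*k + b*k)) = -50*b + (k + (-78*k - 13*b*k)) = -50*b + (-77*k - 13*b*k) = -77*k - 50*b - 13*b*k)
2356253 - F(O(-5), 1420) = 2356253 - (-77*1420 - 50*(-5)² - 13*(-5)²*1420) = 2356253 - (-109340 - 50*25 - 13*25*1420) = 2356253 - (-109340 - 1250 - 461500) = 2356253 - 1*(-572090) = 2356253 + 572090 = 2928343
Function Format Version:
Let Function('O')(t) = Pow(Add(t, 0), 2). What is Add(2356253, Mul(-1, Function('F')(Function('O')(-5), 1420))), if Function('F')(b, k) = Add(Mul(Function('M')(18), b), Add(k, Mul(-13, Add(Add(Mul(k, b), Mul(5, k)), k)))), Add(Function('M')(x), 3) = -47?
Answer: 2928343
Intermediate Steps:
Function('M')(x) = -50 (Function('M')(x) = Add(-3, -47) = -50)
Function('O')(t) = Pow(t, 2)
Function('F')(b, k) = Add(Mul(-77, k), Mul(-50, b), Mul(-13, b, k)) (Function('F')(b, k) = Add(Mul(-50, b), Add(k, Mul(-13, Add(Add(Mul(k, b), Mul(5, k)), k)))) = Add(Mul(-50, b), Add(k, Mul(-13, Add(Add(Mul(b, k), Mul(5, k)), k)))) = Add(Mul(-50, b), Add(k, Mul(-13, Add(Add(Mul(5, k), Mul(b, k)), k)))) = Add(Mul(-50, b), Add(k, Mul(-13, Add(Mul(6, k), Mul(b, k))))) = Add(Mul(-50, b), Add(k, Add(Mul(-78, k), Mul(-13, b, k)))) = Add(Mul(-50, b), Add(Mul(-77, k), Mul(-13, b, k))) = Add(Mul(-77, k), Mul(-50, b), Mul(-13, b, k)))
Add(2356253, Mul(-1, Function('F')(Function('O')(-5), 1420))) = Add(2356253, Mul(-1, Add(Mul(-77, 1420), Mul(-50, Pow(-5, 2)), Mul(-13, Pow(-5, 2), 1420)))) = Add(2356253, Mul(-1, Add(-109340, Mul(-50, 25), Mul(-13, 25, 1420)))) = Add(2356253, Mul(-1, Add(-109340, -1250, -461500))) = Add(2356253, Mul(-1, -572090)) = Add(2356253, 572090) = 2928343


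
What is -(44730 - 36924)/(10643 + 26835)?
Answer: -3903/18739 ≈ -0.20828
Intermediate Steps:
-(44730 - 36924)/(10643 + 26835) = -7806/37478 = -1*3903/18739 = -3903/18739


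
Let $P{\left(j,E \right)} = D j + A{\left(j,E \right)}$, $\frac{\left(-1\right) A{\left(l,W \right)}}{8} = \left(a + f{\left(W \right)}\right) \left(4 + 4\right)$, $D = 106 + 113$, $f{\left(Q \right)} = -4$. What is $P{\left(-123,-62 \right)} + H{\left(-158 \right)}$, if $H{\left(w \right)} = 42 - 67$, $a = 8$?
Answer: $-27218$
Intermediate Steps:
$H{\left(w \right)} = -25$ ($H{\left(w \right)} = 42 - 67 = -25$)
$D = 219$
$A{\left(l,W \right)} = -256$ ($A{\left(l,W \right)} = - 8 \left(8 - 4\right) \left(4 + 4\right) = - 8 \cdot 4 \cdot 8 = \left(-8\right) 32 = -256$)
$P{\left(j,E \right)} = -256 + 219 j$ ($P{\left(j,E \right)} = 219 j - 256 = -256 + 219 j$)
$P{\left(-123,-62 \right)} + H{\left(-158 \right)} = \left(-256 + 219 \left(-123\right)\right) - 25 = \left(-256 - 26937\right) - 25 = -27193 - 25 = -27218$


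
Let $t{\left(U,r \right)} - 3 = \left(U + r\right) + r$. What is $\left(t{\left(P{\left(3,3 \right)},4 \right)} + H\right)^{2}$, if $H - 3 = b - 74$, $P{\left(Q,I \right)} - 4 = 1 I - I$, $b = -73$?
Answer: $16641$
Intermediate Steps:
$P{\left(Q,I \right)} = 4$ ($P{\left(Q,I \right)} = 4 + \left(1 I - I\right) = 4 + \left(I - I\right) = 4 + 0 = 4$)
$H = -144$ ($H = 3 - 147 = -144$)
$t{\left(U,r \right)} = 3 + U + 2 r$ ($t{\left(U,r \right)} = 3 + \left(\left(U + r\right) + r\right) = 3 + \left(U + 2 r\right) = 3 + U + 2 r$)
$\left(t{\left(P{\left(3,3 \right)},4 \right)} + H\right)^{2} = \left(\left(3 + 4 + 2 \cdot 4\right) - 144\right)^{2} = \left(\left(3 + 4 + 8\right) - 144\right)^{2} = \left(15 - 144\right)^{2} = \left(-129\right)^{2} = 16641$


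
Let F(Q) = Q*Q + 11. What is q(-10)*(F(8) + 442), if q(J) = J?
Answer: -5170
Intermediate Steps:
F(Q) = 11 + Q² (F(Q) = Q² + 11 = 11 + Q²)
q(-10)*(F(8) + 442) = -10*((11 + 8²) + 442) = -10*((11 + 64) + 442) = -10*(75 + 442) = -10*517 = -5170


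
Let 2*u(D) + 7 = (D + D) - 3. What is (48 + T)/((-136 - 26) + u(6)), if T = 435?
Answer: -3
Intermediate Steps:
u(D) = -5 + D (u(D) = -7/2 + ((D + D) - 3)/2 = -7/2 + (2*D - 3)/2 = -7/2 + (-3 + 2*D)/2 = -7/2 + (-3/2 + D) = -5 + D)
(48 + T)/((-136 - 26) + u(6)) = (48 + 435)/((-136 - 26) + (-5 + 6)) = 483/(-162 + 1) = 483/(-161) = 483*(-1/161) = -3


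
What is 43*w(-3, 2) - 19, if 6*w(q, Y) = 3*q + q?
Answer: -105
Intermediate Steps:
w(q, Y) = 2*q/3 (w(q, Y) = (3*q + q)/6 = (4*q)/6 = 2*q/3)
43*w(-3, 2) - 19 = 43*((⅔)*(-3)) - 19 = 43*(-2) - 19 = -86 - 19 = -105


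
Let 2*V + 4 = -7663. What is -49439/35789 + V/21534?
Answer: -184894855/118566204 ≈ -1.5594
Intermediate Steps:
V = -7667/2 (V = -2 + (½)*(-7663) = -2 - 7663/2 = -7667/2 ≈ -3833.5)
-49439/35789 + V/21534 = -49439/35789 - 7667/2/21534 = -49439*1/35789 - 7667/2*1/21534 = -3803/2753 - 7667/43068 = -184894855/118566204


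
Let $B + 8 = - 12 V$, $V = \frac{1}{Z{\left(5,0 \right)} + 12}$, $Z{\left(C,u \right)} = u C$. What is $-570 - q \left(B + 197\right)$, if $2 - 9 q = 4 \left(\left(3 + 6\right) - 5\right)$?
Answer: $- \frac{2498}{9} \approx -277.56$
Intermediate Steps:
$Z{\left(C,u \right)} = C u$
$V = \frac{1}{12}$ ($V = \frac{1}{5 \cdot 0 + 12} = \frac{1}{0 + 12} = \frac{1}{12} \approx 0.083333$)
$B = -9$ ($B = -8 - 1 = -9$)
$q = - \frac{14}{9}$ ($q = \frac{2}{9} - \frac{4 \left(\left(3 + 6\right) - 5\right)}{9} = \frac{2}{9} - \frac{4 \left(9 - 5\right)}{9} = \frac{2}{9} - \frac{4 \cdot 4}{9} = \frac{2}{9} - \frac{16}{9} = - \frac{14}{9} \approx -1.5556$)
$-570 - q \left(B + 197\right) = -570 - - \frac{14 \left(-9 + 197\right)}{9} = -570 - \left(- \frac{14}{9}\right) 188 = -570 - - \frac{2632}{9} = -570 + \frac{2632}{9} = - \frac{2498}{9}$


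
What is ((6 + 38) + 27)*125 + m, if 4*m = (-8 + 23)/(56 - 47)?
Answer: 106505/12 ≈ 8875.4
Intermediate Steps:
m = 5/12 (m = ((-8 + 23)/(56 - 47))/4 = (15/9)/4 = (15*(⅑))/4 = (¼)*(5/3) = 5/12 ≈ 0.41667)
((6 + 38) + 27)*125 + m = ((6 + 38) + 27)*125 + 5/12 = (44 + 27)*125 + 5/12 = 71*125 + 5/12 = 8875 + 5/12 = 106505/12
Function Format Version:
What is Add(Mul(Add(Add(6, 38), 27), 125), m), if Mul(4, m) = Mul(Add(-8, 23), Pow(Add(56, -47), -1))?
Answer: Rational(106505, 12) ≈ 8875.4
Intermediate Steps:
m = Rational(5, 12) (m = Mul(Rational(1, 4), Mul(Add(-8, 23), Pow(Add(56, -47), -1))) = Mul(Rational(1, 4), Mul(15, Pow(9, -1))) = Mul(Rational(1, 4), Mul(15, Rational(1, 9))) = Mul(Rational(1, 4), Rational(5, 3)) = Rational(5, 12) ≈ 0.41667)
Add(Mul(Add(Add(6, 38), 27), 125), m) = Add(Mul(Add(Add(6, 38), 27), 125), Rational(5, 12)) = Add(Mul(Add(44, 27), 125), Rational(5, 12)) = Add(Mul(71, 125), Rational(5, 12)) = Add(8875, Rational(5, 12)) = Rational(106505, 12)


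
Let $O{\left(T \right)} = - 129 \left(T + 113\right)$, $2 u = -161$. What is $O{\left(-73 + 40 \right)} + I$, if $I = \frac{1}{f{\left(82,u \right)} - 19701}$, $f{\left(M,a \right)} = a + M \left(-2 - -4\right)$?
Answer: $- \frac{404905202}{39235} \approx -10320.0$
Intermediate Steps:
$u = - \frac{161}{2}$ ($u = \frac{1}{2} \left(-161\right) = - \frac{161}{2} \approx -80.5$)
$f{\left(M,a \right)} = a + 2 M$ ($f{\left(M,a \right)} = a + M \left(-2 + 4\right) = a + M 2 = a + 2 M$)
$O{\left(T \right)} = -14577 - 129 T$ ($O{\left(T \right)} = - 129 \left(113 + T\right) = -14577 - 129 T$)
$I = - \frac{2}{39235}$ ($I = \frac{1}{\left(- \frac{161}{2} + 2 \cdot 82\right) - 19701} = \frac{1}{\left(- \frac{161}{2} + 164\right) - 19701} = \frac{1}{\frac{167}{2} - 19701} = \frac{1}{- \frac{39235}{2}} = - \frac{2}{39235} \approx -5.0975 \cdot 10^{-5}$)
$O{\left(-73 + 40 \right)} + I = \left(-14577 - 129 \left(-73 + 40\right)\right) - \frac{2}{39235} = \left(-14577 - -4257\right) - \frac{2}{39235} = \left(-14577 + 4257\right) - \frac{2}{39235} = -10320 - \frac{2}{39235} = - \frac{404905202}{39235}$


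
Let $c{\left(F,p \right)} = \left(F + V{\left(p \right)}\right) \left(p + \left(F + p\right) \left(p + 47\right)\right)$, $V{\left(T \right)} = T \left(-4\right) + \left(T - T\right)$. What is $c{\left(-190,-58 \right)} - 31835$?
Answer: $80305$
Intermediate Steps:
$V{\left(T \right)} = - 4 T$ ($V{\left(T \right)} = - 4 T + 0 = - 4 T$)
$c{\left(F,p \right)} = \left(F - 4 p\right) \left(p + \left(47 + p\right) \left(F + p\right)\right)$ ($c{\left(F,p \right)} = \left(F - 4 p\right) \left(p + \left(F + p\right) \left(p + 47\right)\right) = \left(F - 4 p\right) \left(p + \left(F + p\right) \left(47 + p\right)\right) = \left(F - 4 p\right) \left(p + \left(47 + p\right) \left(F + p\right)\right)$)
$c{\left(-190,-58 \right)} - 31835 = \left(- 192 \left(-58\right)^{2} - 4 \left(-58\right)^{3} + 47 \left(-190\right)^{2} - 58 \left(-190\right)^{2} - \left(-26600\right) \left(-58\right) - - 570 \left(-58\right)^{2}\right) - 31835 = \left(\left(-192\right) 3364 - -780448 + 47 \cdot 36100 - 2093800 - 1542800 - \left(-570\right) 3364\right) - 31835 = \left(-645888 + 780448 + 1696700 - 2093800 - 1542800 + 1917480\right) - 31835 = 112140 - 31835 = 80305$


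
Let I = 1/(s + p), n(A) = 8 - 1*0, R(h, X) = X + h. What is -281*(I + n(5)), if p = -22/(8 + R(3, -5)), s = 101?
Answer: -657259/292 ≈ -2250.9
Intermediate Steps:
n(A) = 8 (n(A) = 8 + 0 = 8)
p = -11/3 (p = -22/(8 + (-5 + 3)) = -22/(8 - 2) = -22/6 = (1/6)*(-22) = -11/3 ≈ -3.6667)
I = 3/292 (I = 1/(101 - 11/3) = 1/(292/3) = 3/292 ≈ 0.010274)
-281*(I + n(5)) = -281*(3/292 + 8) = -281*2339/292 = -657259/292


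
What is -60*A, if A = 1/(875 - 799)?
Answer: -15/19 ≈ -0.78947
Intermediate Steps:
A = 1/76 ≈ 0.013158
-60*A = -60*1/76 = -15/19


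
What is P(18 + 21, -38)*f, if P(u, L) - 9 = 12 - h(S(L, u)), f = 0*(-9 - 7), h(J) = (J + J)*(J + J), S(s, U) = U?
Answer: 0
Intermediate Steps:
h(J) = 4*J² (h(J) = (2*J)*(2*J) = 4*J²)
f = 0 (f = 0*(-16) = 0)
P(u, L) = 21 - 4*u² (P(u, L) = 9 + (12 - 4*u²) = 21 - 4*u²)
P(18 + 21, -38)*f = (21 - 4*(18 + 21)²)*0 = (21 - 4*39²)*0 = (21 - 4*1521)*0 = (21 - 6084)*0 = -6063*0 = 0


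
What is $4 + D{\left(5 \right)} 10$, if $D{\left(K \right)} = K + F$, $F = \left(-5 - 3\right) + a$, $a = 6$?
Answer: $34$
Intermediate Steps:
$F = -2$ ($F = \left(-5 - 3\right) + 6 = -8 + 6 = -2$)
$D{\left(K \right)} = -2 + K$ ($D{\left(K \right)} = K - 2 = -2 + K$)
$4 + D{\left(5 \right)} 10 = 4 + \left(-2 + 5\right) 10 = 4 + 3 \cdot 10 = 4 + 30 = 34$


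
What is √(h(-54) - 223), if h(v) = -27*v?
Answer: √1235 ≈ 35.143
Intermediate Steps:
√(h(-54) - 223) = √(-27*(-54) - 223) = √(1458 - 223) = √1235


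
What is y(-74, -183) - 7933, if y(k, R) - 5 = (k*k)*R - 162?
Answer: -1010198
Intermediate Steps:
y(k, R) = -157 + R*k**2 (y(k, R) = 5 + ((k*k)*R - 162) = 5 + (k**2*R - 162) = 5 + (R*k**2 - 162) = 5 + (-162 + R*k**2) = -157 + R*k**2)
y(-74, -183) - 7933 = (-157 - 183*(-74)**2) - 7933 = (-157 - 183*5476) - 7933 = (-157 - 1002108) - 7933 = -1002265 - 7933 = -1010198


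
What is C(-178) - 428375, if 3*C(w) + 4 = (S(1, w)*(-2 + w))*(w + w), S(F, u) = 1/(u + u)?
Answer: -1285309/3 ≈ -4.2844e+5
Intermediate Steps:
S(F, u) = 1/(2*u)
C(w) = -2 + w/3 (C(w) = -4/3 + (((1/(2*w))*(-2 + w))*(w + w))/3 = -4/3 + (((-2 + w)/(2*w))*(2*w))/3 = -4/3 + (-2 + w)/3 = -4/3 + (-2/3 + w/3) = -2 + w/3)
C(-178) - 428375 = (-2 + (1/3)*(-178)) - 428375 = (-2 - 178/3) - 428375 = -184/3 - 428375 = -1285309/3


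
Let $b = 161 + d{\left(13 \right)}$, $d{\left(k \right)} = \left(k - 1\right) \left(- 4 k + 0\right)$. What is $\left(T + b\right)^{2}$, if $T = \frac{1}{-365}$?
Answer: $\frac{28559648016}{133225} \approx 2.1437 \cdot 10^{5}$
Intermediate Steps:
$d{\left(k \right)} = - 4 k \left(-1 + k\right)$ ($d{\left(k \right)} = \left(-1 + k\right) \left(- 4 k\right) = - 4 k \left(-1 + k\right)$)
$b = -463$ ($b = 161 + 4 \cdot 13 \left(1 - 13\right) = 161 + 4 \cdot 13 \left(-12\right) = 161 - 624 = -463$)
$T = - \frac{1}{365} \approx -0.0027397$
$\left(T + b\right)^{2} = \left(- \frac{1}{365} - 463\right)^{2} = \left(- \frac{168996}{365}\right)^{2} = \frac{28559648016}{133225}$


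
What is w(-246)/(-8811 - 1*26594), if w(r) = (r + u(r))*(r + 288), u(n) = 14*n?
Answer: 30996/7081 ≈ 4.3773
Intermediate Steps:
w(r) = 15*r*(288 + r) (w(r) = (r + 14*r)*(r + 288) = (15*r)*(288 + r) = 15*r*(288 + r))
w(-246)/(-8811 - 1*26594) = (15*(-246)*(288 - 246))/(-8811 - 1*26594) = (15*(-246)*42)/(-8811 - 26594) = -154980/(-35405) = -154980*(-1/35405) = 30996/7081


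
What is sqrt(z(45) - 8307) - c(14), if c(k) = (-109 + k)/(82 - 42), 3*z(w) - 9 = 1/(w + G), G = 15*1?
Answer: 19/8 + I*sqrt(7473595)/30 ≈ 2.375 + 91.126*I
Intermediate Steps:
G = 15
z(w) = 3 + 1/(3*(15 + w)) (z(w) = 3 + 1/(3*(w + 15)) = 3 + 1/(3*(15 + w)))
c(k) = -109/40 + k/40 (c(k) = (-109 + k)/40 = (-109 + k)*(1/40) = -109/40 + k/40)
sqrt(z(45) - 8307) - c(14) = sqrt((136 + 9*45)/(3*(15 + 45)) - 8307) - (-109/40 + (1/40)*14) = sqrt((1/3)*(136 + 405)/60 - 8307) - (-109/40 + 7/20) = sqrt((1/3)*(1/60)*541 - 8307) - 1*(-19/8) = sqrt(541/180 - 8307) + 19/8 = sqrt(-1494719/180) + 19/8 = I*sqrt(7473595)/30 + 19/8 = 19/8 + I*sqrt(7473595)/30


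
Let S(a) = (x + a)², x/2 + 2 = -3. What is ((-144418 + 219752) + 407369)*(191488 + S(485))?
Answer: 201341696439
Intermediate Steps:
x = -10 (x = -4 + 2*(-3) = -4 - 6 = -10)
S(a) = (-10 + a)²
((-144418 + 219752) + 407369)*(191488 + S(485)) = ((-144418 + 219752) + 407369)*(191488 + (-10 + 485)²) = (75334 + 407369)*(191488 + 475²) = 482703*(191488 + 225625) = 482703*417113 = 201341696439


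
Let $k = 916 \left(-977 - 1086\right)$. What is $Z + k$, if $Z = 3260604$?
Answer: $1370896$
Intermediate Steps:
$k = -1889708$ ($k = 916 \left(-2063\right) = -1889708$)
$Z + k = 3260604 - 1889708 = 1370896$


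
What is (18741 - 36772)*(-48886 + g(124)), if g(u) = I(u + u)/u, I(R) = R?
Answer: 881427404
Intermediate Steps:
g(u) = 2 (g(u) = (u + u)/u = (2*u)/u = 2)
(18741 - 36772)*(-48886 + g(124)) = (18741 - 36772)*(-48886 + 2) = -18031*(-48884) = 881427404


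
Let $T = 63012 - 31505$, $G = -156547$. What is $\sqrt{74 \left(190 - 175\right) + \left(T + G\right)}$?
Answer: $27 i \sqrt{170} \approx 352.04 i$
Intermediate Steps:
$T = 31507$ ($T = 63012 - 31505 = 31507$)
$\sqrt{74 \left(190 - 175\right) + \left(T + G\right)} = \sqrt{74 \left(190 - 175\right) + \left(31507 - 156547\right)} = \sqrt{74 \cdot 15 - 125040} = \sqrt{1110 - 125040} = \sqrt{-123930} = 27 i \sqrt{170}$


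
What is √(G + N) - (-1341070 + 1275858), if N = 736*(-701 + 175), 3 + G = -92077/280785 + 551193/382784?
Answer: 65212 + I*√69878095820126124543146955/13435000680 ≈ 65212.0 + 622.2*I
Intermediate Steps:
G = -202918892183/107480005440 (G = -3 + (-92077/280785 + 551193/382784) = -3 + 119521124137/107480005440 = -202918892183/107480005440 ≈ -1.8880)
N = -387136 (N = 736*(-526) = -387136)
√(G + N) - (-1341070 + 1275858) = √(-202918892183/107480005440 - 387136) - (-1341070 + 1275858) = √(-41609582304912023/107480005440) - 1*(-65212) = I*√69878095820126124543146955/13435000680 + 65212 = 65212 + I*√69878095820126124543146955/13435000680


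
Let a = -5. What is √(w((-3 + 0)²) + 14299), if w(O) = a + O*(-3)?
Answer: √14267 ≈ 119.44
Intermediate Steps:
w(O) = -5 - 3*O (w(O) = -5 + O*(-3) = -5 - 3*O)
√(w((-3 + 0)²) + 14299) = √((-5 - 3*(-3 + 0)²) + 14299) = √((-5 - 3*(-3)²) + 14299) = √((-5 - 3*9) + 14299) = √((-5 - 27) + 14299) = √(-32 + 14299) = √14267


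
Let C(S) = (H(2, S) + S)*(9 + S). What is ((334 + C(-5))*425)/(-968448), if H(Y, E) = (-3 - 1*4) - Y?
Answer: -59075/484224 ≈ -0.12200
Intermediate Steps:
H(Y, E) = -7 - Y (H(Y, E) = (-3 - 4) - Y = -7 - Y)
C(S) = (-9 + S)*(9 + S) (C(S) = ((-7 - 1*2) + S)*(9 + S) = ((-7 - 2) + S)*(9 + S) = (-9 + S)*(9 + S))
((334 + C(-5))*425)/(-968448) = ((334 + (-81 + (-5)²))*425)/(-968448) = ((334 + (-81 + 25))*425)*(-1/968448) = ((334 - 56)*425)*(-1/968448) = (278*425)*(-1/968448) = 118150*(-1/968448) = -59075/484224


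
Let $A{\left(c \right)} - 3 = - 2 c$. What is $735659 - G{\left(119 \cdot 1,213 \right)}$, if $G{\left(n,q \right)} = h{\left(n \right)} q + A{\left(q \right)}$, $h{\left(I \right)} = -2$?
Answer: $736508$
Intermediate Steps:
$A{\left(c \right)} = 3 - 2 c$
$G{\left(n,q \right)} = 3 - 4 q$ ($G{\left(n,q \right)} = - 2 q - \left(-3 + 2 q\right) = 3 - 4 q$)
$735659 - G{\left(119 \cdot 1,213 \right)} = 735659 - \left(3 - 852\right) = 735659 - -849 = 735659 + 849 = 736508$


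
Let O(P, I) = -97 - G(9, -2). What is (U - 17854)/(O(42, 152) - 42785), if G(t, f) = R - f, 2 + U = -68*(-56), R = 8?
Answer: 3512/10723 ≈ 0.32752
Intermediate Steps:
U = 3806 (U = -2 - 68*(-56) = -2 + 3808 = 3806)
G(t, f) = 8 - f
O(P, I) = -107 (O(P, I) = -97 - (8 - 1*(-2)) = -97 - (8 + 2) = -97 - 1*10 = -97 - 10 = -107)
(U - 17854)/(O(42, 152) - 42785) = (3806 - 17854)/(-107 - 42785) = -14048/(-42892) = -14048*(-1/42892) = 3512/10723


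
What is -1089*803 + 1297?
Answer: -873170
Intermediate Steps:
-1089*803 + 1297 = -874467 + 1297 = -873170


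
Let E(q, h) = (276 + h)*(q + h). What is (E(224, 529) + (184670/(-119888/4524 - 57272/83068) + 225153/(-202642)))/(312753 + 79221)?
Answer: 1175238468896204949/768575944980568516 ≈ 1.5291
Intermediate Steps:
E(q, h) = (276 + h)*(h + q)
(E(224, 529) + (184670/(-119888/4524 - 57272/83068) + 225153/(-202642)))/(312753 + 79221) = ((529² + 276*529 + 276*224 + 529*224) + (184670/(-119888/4524 - 57272/83068) + 225153/(-202642)))/(312753 + 79221) = ((279841 + 146004 + 61824 + 118496) + (184670/(-119888*1/4524 - 57272*1/83068) + 225153*(-1/202642)))/391974 = (606165 + (184670/(-29972/1131 - 14318/20767) - 225153/202642))*(1/391974) = (606165 + (184670/(-638622182/23487477) - 225153/202642))*(1/391974) = (606165 + (184670*(-23487477/638622182) - 225153/202642))*(1/391974) = (606165 + (-2168716188795/319311091 - 225153/202642))*(1/391974) = (606165 - 39958625434533483/5882348918402)*(1/391974) = (3525715406688614847/5882348918402)*(1/391974) = 1175238468896204949/768575944980568516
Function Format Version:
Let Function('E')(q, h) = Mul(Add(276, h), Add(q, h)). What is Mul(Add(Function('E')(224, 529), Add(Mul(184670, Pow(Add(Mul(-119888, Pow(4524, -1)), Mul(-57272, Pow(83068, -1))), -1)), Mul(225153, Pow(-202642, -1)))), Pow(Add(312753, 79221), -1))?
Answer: Rational(1175238468896204949, 768575944980568516) ≈ 1.5291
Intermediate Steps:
Function('E')(q, h) = Mul(Add(276, h), Add(h, q))
Mul(Add(Function('E')(224, 529), Add(Mul(184670, Pow(Add(Mul(-119888, Pow(4524, -1)), Mul(-57272, Pow(83068, -1))), -1)), Mul(225153, Pow(-202642, -1)))), Pow(Add(312753, 79221), -1)) = Mul(Add(Add(Pow(529, 2), Mul(276, 529), Mul(276, 224), Mul(529, 224)), Add(Mul(184670, Pow(Add(Mul(-119888, Pow(4524, -1)), Mul(-57272, Pow(83068, -1))), -1)), Mul(225153, Pow(-202642, -1)))), Pow(Add(312753, 79221), -1)) = Mul(Add(Add(279841, 146004, 61824, 118496), Add(Mul(184670, Pow(Add(Mul(-119888, Rational(1, 4524)), Mul(-57272, Rational(1, 83068))), -1)), Mul(225153, Rational(-1, 202642)))), Pow(391974, -1)) = Mul(Add(606165, Add(Mul(184670, Pow(Add(Rational(-29972, 1131), Rational(-14318, 20767)), -1)), Rational(-225153, 202642))), Rational(1, 391974)) = Mul(Add(606165, Add(Mul(184670, Pow(Rational(-638622182, 23487477), -1)), Rational(-225153, 202642))), Rational(1, 391974)) = Mul(Add(606165, Add(Mul(184670, Rational(-23487477, 638622182)), Rational(-225153, 202642))), Rational(1, 391974)) = Mul(Add(606165, Add(Rational(-2168716188795, 319311091), Rational(-225153, 202642))), Rational(1, 391974)) = Mul(Add(606165, Rational(-39958625434533483, 5882348918402)), Rational(1, 391974)) = Mul(Rational(3525715406688614847, 5882348918402), Rational(1, 391974)) = Rational(1175238468896204949, 768575944980568516)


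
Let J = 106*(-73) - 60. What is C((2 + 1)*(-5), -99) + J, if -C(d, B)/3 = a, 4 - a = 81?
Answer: -7567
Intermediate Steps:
a = -77 (a = 4 - 1*81 = 4 - 81 = -77)
C(d, B) = 231 (C(d, B) = -3*(-77) = 231)
J = -7798 (J = -7738 - 60 = -7798)
C((2 + 1)*(-5), -99) + J = 231 - 7798 = -7567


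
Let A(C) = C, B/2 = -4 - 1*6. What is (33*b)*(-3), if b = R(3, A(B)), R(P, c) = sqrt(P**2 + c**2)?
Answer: -99*sqrt(409) ≈ -2002.2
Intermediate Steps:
B = -20 (B = 2*(-4 - 1*6) = 2*(-4 - 6) = 2*(-10) = -20)
b = sqrt(409) (b = sqrt(3**2 + (-20)**2) = sqrt(9 + 400) = sqrt(409) ≈ 20.224)
(33*b)*(-3) = (33*sqrt(409))*(-3) = -99*sqrt(409)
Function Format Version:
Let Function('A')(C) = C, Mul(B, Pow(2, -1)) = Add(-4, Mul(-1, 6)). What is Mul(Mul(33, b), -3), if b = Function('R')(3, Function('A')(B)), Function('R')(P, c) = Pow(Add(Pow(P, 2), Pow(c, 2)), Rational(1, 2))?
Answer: Mul(-99, Pow(409, Rational(1, 2))) ≈ -2002.2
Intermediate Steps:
B = -20 (B = Mul(2, Add(-4, Mul(-1, 6))) = Mul(2, Add(-4, -6)) = Mul(2, -10) = -20)
b = Pow(409, Rational(1, 2)) (b = Pow(Add(Pow(3, 2), Pow(-20, 2)), Rational(1, 2)) = Pow(Add(9, 400), Rational(1, 2)) = Pow(409, Rational(1, 2)) ≈ 20.224)
Mul(Mul(33, b), -3) = Mul(Mul(33, Pow(409, Rational(1, 2))), -3) = Mul(-99, Pow(409, Rational(1, 2)))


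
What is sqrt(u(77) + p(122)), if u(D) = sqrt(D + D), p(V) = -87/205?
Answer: sqrt(-17835 + 42025*sqrt(154))/205 ≈ 3.4620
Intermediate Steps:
p(V) = -87/205 (p(V) = -87*1/205 = -87/205)
u(D) = sqrt(2)*sqrt(D) (u(D) = sqrt(2*D) = sqrt(2)*sqrt(D))
sqrt(u(77) + p(122)) = sqrt(sqrt(2)*sqrt(77) - 87/205) = sqrt(sqrt(154) - 87/205) = sqrt(-87/205 + sqrt(154))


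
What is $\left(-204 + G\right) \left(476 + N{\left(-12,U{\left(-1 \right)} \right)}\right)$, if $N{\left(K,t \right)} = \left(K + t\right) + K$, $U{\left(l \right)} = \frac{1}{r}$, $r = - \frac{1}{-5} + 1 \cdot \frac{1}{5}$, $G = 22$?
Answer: $-82719$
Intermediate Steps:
$r = \frac{2}{5}$ ($r = \left(-1\right) \left(- \frac{1}{5}\right) + 1 \cdot \frac{1}{5} = \frac{1}{5} + \frac{1}{5} = \frac{2}{5} \approx 0.4$)
$U{\left(l \right)} = \frac{5}{2}$ ($U{\left(l \right)} = \frac{1}{\frac{2}{5}} = \frac{5}{2}$)
$N{\left(K,t \right)} = t + 2 K$
$\left(-204 + G\right) \left(476 + N{\left(-12,U{\left(-1 \right)} \right)}\right) = \left(-204 + 22\right) \left(476 + \left(\frac{5}{2} + 2 \left(-12\right)\right)\right) = - 182 \left(476 + \left(\frac{5}{2} - 24\right)\right) = - 182 \left(476 - \frac{43}{2}\right) = \left(-182\right) \frac{909}{2} = -82719$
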